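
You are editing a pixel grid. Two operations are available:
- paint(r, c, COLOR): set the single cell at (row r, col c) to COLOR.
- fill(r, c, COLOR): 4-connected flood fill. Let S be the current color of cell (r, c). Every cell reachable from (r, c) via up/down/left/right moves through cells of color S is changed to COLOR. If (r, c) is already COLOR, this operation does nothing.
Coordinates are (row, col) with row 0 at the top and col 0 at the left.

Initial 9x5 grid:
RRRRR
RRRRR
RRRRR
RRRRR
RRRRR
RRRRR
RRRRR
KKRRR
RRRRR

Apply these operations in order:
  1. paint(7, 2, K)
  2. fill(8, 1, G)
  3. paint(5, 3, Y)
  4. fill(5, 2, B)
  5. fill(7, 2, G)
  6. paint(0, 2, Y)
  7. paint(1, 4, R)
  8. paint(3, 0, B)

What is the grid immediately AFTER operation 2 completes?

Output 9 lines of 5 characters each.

Answer: GGGGG
GGGGG
GGGGG
GGGGG
GGGGG
GGGGG
GGGGG
KKKGG
GGGGG

Derivation:
After op 1 paint(7,2,K):
RRRRR
RRRRR
RRRRR
RRRRR
RRRRR
RRRRR
RRRRR
KKKRR
RRRRR
After op 2 fill(8,1,G) [42 cells changed]:
GGGGG
GGGGG
GGGGG
GGGGG
GGGGG
GGGGG
GGGGG
KKKGG
GGGGG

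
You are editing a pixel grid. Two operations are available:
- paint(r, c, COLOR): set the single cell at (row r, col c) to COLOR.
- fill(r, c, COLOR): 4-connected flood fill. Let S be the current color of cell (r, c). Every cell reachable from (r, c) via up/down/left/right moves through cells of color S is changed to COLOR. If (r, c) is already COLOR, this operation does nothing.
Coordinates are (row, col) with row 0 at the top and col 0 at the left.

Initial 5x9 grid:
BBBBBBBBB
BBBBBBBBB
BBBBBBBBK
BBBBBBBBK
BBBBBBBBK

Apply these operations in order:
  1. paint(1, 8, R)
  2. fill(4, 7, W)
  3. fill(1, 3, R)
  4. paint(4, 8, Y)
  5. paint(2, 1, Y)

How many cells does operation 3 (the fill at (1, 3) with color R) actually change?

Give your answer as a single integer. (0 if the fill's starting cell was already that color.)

Answer: 41

Derivation:
After op 1 paint(1,8,R):
BBBBBBBBB
BBBBBBBBR
BBBBBBBBK
BBBBBBBBK
BBBBBBBBK
After op 2 fill(4,7,W) [41 cells changed]:
WWWWWWWWW
WWWWWWWWR
WWWWWWWWK
WWWWWWWWK
WWWWWWWWK
After op 3 fill(1,3,R) [41 cells changed]:
RRRRRRRRR
RRRRRRRRR
RRRRRRRRK
RRRRRRRRK
RRRRRRRRK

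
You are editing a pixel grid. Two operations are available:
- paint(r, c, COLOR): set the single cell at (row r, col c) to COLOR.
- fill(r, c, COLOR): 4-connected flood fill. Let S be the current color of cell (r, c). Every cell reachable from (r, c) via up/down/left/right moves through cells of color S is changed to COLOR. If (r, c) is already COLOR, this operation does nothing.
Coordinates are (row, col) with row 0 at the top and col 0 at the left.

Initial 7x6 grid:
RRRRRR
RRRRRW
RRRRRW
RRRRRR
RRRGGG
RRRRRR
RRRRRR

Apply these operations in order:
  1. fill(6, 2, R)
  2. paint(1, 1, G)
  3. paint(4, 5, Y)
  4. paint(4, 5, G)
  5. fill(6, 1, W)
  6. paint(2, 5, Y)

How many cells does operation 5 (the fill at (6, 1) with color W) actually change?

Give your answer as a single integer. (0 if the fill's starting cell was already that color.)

After op 1 fill(6,2,R) [0 cells changed]:
RRRRRR
RRRRRW
RRRRRW
RRRRRR
RRRGGG
RRRRRR
RRRRRR
After op 2 paint(1,1,G):
RRRRRR
RGRRRW
RRRRRW
RRRRRR
RRRGGG
RRRRRR
RRRRRR
After op 3 paint(4,5,Y):
RRRRRR
RGRRRW
RRRRRW
RRRRRR
RRRGGY
RRRRRR
RRRRRR
After op 4 paint(4,5,G):
RRRRRR
RGRRRW
RRRRRW
RRRRRR
RRRGGG
RRRRRR
RRRRRR
After op 5 fill(6,1,W) [36 cells changed]:
WWWWWW
WGWWWW
WWWWWW
WWWWWW
WWWGGG
WWWWWW
WWWWWW

Answer: 36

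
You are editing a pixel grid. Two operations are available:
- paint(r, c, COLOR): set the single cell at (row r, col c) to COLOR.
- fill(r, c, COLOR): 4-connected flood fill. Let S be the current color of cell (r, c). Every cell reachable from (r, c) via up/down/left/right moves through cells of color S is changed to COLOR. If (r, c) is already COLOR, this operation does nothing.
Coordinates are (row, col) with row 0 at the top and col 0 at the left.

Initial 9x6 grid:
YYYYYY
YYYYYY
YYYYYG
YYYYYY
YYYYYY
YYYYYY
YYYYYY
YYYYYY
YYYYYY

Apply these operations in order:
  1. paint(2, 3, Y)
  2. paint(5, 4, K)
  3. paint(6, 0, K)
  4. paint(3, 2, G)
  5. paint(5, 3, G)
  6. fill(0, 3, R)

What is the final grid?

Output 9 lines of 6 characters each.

After op 1 paint(2,3,Y):
YYYYYY
YYYYYY
YYYYYG
YYYYYY
YYYYYY
YYYYYY
YYYYYY
YYYYYY
YYYYYY
After op 2 paint(5,4,K):
YYYYYY
YYYYYY
YYYYYG
YYYYYY
YYYYYY
YYYYKY
YYYYYY
YYYYYY
YYYYYY
After op 3 paint(6,0,K):
YYYYYY
YYYYYY
YYYYYG
YYYYYY
YYYYYY
YYYYKY
KYYYYY
YYYYYY
YYYYYY
After op 4 paint(3,2,G):
YYYYYY
YYYYYY
YYYYYG
YYGYYY
YYYYYY
YYYYKY
KYYYYY
YYYYYY
YYYYYY
After op 5 paint(5,3,G):
YYYYYY
YYYYYY
YYYYYG
YYGYYY
YYYYYY
YYYGKY
KYYYYY
YYYYYY
YYYYYY
After op 6 fill(0,3,R) [49 cells changed]:
RRRRRR
RRRRRR
RRRRRG
RRGRRR
RRRRRR
RRRGKR
KRRRRR
RRRRRR
RRRRRR

Answer: RRRRRR
RRRRRR
RRRRRG
RRGRRR
RRRRRR
RRRGKR
KRRRRR
RRRRRR
RRRRRR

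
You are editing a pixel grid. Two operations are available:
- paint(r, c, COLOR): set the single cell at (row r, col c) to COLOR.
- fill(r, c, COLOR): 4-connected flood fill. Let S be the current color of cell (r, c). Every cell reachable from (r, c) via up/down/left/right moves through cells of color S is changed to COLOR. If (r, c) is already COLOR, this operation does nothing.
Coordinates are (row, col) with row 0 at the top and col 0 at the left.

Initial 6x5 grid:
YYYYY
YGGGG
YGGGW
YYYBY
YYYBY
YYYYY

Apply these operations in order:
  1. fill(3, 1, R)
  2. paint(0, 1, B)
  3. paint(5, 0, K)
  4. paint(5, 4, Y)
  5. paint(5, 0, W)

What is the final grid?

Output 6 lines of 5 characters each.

Answer: RBRRR
RGGGG
RGGGW
RRRBR
RRRBR
WRRRY

Derivation:
After op 1 fill(3,1,R) [20 cells changed]:
RRRRR
RGGGG
RGGGW
RRRBR
RRRBR
RRRRR
After op 2 paint(0,1,B):
RBRRR
RGGGG
RGGGW
RRRBR
RRRBR
RRRRR
After op 3 paint(5,0,K):
RBRRR
RGGGG
RGGGW
RRRBR
RRRBR
KRRRR
After op 4 paint(5,4,Y):
RBRRR
RGGGG
RGGGW
RRRBR
RRRBR
KRRRY
After op 5 paint(5,0,W):
RBRRR
RGGGG
RGGGW
RRRBR
RRRBR
WRRRY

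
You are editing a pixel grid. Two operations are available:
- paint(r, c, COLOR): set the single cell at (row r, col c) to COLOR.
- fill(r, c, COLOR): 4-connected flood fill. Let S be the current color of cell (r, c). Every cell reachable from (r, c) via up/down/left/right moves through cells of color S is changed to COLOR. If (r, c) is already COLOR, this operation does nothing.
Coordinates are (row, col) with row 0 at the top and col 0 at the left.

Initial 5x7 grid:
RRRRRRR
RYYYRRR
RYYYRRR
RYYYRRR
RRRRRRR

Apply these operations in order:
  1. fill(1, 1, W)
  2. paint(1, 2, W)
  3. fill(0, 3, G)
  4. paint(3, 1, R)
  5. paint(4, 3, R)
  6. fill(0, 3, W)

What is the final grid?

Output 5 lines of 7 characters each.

Answer: WWWWWWW
WWWWWWW
WWWWWWW
WRWWWWW
WWWRWWW

Derivation:
After op 1 fill(1,1,W) [9 cells changed]:
RRRRRRR
RWWWRRR
RWWWRRR
RWWWRRR
RRRRRRR
After op 2 paint(1,2,W):
RRRRRRR
RWWWRRR
RWWWRRR
RWWWRRR
RRRRRRR
After op 3 fill(0,3,G) [26 cells changed]:
GGGGGGG
GWWWGGG
GWWWGGG
GWWWGGG
GGGGGGG
After op 4 paint(3,1,R):
GGGGGGG
GWWWGGG
GWWWGGG
GRWWGGG
GGGGGGG
After op 5 paint(4,3,R):
GGGGGGG
GWWWGGG
GWWWGGG
GRWWGGG
GGGRGGG
After op 6 fill(0,3,W) [25 cells changed]:
WWWWWWW
WWWWWWW
WWWWWWW
WRWWWWW
WWWRWWW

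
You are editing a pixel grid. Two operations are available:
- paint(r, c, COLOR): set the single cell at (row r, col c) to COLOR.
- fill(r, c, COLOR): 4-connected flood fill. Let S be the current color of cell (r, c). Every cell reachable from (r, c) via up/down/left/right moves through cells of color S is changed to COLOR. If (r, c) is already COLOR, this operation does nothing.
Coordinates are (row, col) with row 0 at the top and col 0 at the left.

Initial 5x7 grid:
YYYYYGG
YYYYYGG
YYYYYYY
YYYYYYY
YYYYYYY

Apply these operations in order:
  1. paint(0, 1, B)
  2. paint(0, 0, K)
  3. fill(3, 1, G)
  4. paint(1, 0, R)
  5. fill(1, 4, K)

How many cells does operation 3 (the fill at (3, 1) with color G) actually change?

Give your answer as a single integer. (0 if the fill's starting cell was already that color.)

After op 1 paint(0,1,B):
YBYYYGG
YYYYYGG
YYYYYYY
YYYYYYY
YYYYYYY
After op 2 paint(0,0,K):
KBYYYGG
YYYYYGG
YYYYYYY
YYYYYYY
YYYYYYY
After op 3 fill(3,1,G) [29 cells changed]:
KBGGGGG
GGGGGGG
GGGGGGG
GGGGGGG
GGGGGGG

Answer: 29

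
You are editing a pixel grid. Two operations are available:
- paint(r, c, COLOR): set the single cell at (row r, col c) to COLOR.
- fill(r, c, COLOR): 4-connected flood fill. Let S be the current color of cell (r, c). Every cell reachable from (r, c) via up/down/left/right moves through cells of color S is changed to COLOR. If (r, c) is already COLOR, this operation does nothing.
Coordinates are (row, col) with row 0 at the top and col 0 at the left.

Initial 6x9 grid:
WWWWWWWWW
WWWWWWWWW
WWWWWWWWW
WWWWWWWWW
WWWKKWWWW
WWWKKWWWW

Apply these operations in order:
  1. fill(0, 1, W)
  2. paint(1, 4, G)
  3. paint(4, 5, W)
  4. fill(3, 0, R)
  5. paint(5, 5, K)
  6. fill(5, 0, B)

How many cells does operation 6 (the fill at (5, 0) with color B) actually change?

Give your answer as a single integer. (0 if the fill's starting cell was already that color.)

Answer: 48

Derivation:
After op 1 fill(0,1,W) [0 cells changed]:
WWWWWWWWW
WWWWWWWWW
WWWWWWWWW
WWWWWWWWW
WWWKKWWWW
WWWKKWWWW
After op 2 paint(1,4,G):
WWWWWWWWW
WWWWGWWWW
WWWWWWWWW
WWWWWWWWW
WWWKKWWWW
WWWKKWWWW
After op 3 paint(4,5,W):
WWWWWWWWW
WWWWGWWWW
WWWWWWWWW
WWWWWWWWW
WWWKKWWWW
WWWKKWWWW
After op 4 fill(3,0,R) [49 cells changed]:
RRRRRRRRR
RRRRGRRRR
RRRRRRRRR
RRRRRRRRR
RRRKKRRRR
RRRKKRRRR
After op 5 paint(5,5,K):
RRRRRRRRR
RRRRGRRRR
RRRRRRRRR
RRRRRRRRR
RRRKKRRRR
RRRKKKRRR
After op 6 fill(5,0,B) [48 cells changed]:
BBBBBBBBB
BBBBGBBBB
BBBBBBBBB
BBBBBBBBB
BBBKKBBBB
BBBKKKBBB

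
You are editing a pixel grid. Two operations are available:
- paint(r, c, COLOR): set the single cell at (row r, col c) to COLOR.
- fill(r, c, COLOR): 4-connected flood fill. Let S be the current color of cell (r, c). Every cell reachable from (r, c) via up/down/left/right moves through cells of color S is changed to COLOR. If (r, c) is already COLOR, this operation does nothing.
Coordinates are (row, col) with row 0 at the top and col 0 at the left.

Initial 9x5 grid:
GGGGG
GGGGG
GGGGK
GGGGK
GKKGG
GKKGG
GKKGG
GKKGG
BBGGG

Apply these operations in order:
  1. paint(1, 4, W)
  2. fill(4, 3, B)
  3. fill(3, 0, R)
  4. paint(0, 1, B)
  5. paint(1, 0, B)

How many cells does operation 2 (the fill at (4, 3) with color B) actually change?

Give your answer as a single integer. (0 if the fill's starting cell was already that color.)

Answer: 32

Derivation:
After op 1 paint(1,4,W):
GGGGG
GGGGW
GGGGK
GGGGK
GKKGG
GKKGG
GKKGG
GKKGG
BBGGG
After op 2 fill(4,3,B) [32 cells changed]:
BBBBB
BBBBW
BBBBK
BBBBK
BKKBB
BKKBB
BKKBB
BKKBB
BBBBB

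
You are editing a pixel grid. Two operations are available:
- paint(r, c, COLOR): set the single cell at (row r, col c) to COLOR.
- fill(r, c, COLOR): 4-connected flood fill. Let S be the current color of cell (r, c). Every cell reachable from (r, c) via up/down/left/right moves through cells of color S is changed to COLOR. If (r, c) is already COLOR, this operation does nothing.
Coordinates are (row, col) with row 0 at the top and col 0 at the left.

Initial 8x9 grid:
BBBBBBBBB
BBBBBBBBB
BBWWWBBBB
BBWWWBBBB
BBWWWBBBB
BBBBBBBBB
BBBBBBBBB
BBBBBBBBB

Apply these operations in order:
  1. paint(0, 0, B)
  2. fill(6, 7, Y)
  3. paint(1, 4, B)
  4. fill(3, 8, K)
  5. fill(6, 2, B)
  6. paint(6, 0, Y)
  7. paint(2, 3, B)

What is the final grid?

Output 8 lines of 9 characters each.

After op 1 paint(0,0,B):
BBBBBBBBB
BBBBBBBBB
BBWWWBBBB
BBWWWBBBB
BBWWWBBBB
BBBBBBBBB
BBBBBBBBB
BBBBBBBBB
After op 2 fill(6,7,Y) [63 cells changed]:
YYYYYYYYY
YYYYYYYYY
YYWWWYYYY
YYWWWYYYY
YYWWWYYYY
YYYYYYYYY
YYYYYYYYY
YYYYYYYYY
After op 3 paint(1,4,B):
YYYYYYYYY
YYYYBYYYY
YYWWWYYYY
YYWWWYYYY
YYWWWYYYY
YYYYYYYYY
YYYYYYYYY
YYYYYYYYY
After op 4 fill(3,8,K) [62 cells changed]:
KKKKKKKKK
KKKKBKKKK
KKWWWKKKK
KKWWWKKKK
KKWWWKKKK
KKKKKKKKK
KKKKKKKKK
KKKKKKKKK
After op 5 fill(6,2,B) [62 cells changed]:
BBBBBBBBB
BBBBBBBBB
BBWWWBBBB
BBWWWBBBB
BBWWWBBBB
BBBBBBBBB
BBBBBBBBB
BBBBBBBBB
After op 6 paint(6,0,Y):
BBBBBBBBB
BBBBBBBBB
BBWWWBBBB
BBWWWBBBB
BBWWWBBBB
BBBBBBBBB
YBBBBBBBB
BBBBBBBBB
After op 7 paint(2,3,B):
BBBBBBBBB
BBBBBBBBB
BBWBWBBBB
BBWWWBBBB
BBWWWBBBB
BBBBBBBBB
YBBBBBBBB
BBBBBBBBB

Answer: BBBBBBBBB
BBBBBBBBB
BBWBWBBBB
BBWWWBBBB
BBWWWBBBB
BBBBBBBBB
YBBBBBBBB
BBBBBBBBB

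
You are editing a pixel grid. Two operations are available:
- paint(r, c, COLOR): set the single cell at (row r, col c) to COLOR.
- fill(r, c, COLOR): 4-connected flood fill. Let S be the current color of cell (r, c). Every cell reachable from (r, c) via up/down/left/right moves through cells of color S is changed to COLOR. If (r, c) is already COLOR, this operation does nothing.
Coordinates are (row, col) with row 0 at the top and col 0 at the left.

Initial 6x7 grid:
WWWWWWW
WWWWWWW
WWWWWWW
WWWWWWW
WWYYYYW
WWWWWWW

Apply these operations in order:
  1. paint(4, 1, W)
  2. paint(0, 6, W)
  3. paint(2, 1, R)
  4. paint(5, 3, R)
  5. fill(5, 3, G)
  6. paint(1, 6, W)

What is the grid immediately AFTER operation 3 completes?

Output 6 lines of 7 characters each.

Answer: WWWWWWW
WWWWWWW
WRWWWWW
WWWWWWW
WWYYYYW
WWWWWWW

Derivation:
After op 1 paint(4,1,W):
WWWWWWW
WWWWWWW
WWWWWWW
WWWWWWW
WWYYYYW
WWWWWWW
After op 2 paint(0,6,W):
WWWWWWW
WWWWWWW
WWWWWWW
WWWWWWW
WWYYYYW
WWWWWWW
After op 3 paint(2,1,R):
WWWWWWW
WWWWWWW
WRWWWWW
WWWWWWW
WWYYYYW
WWWWWWW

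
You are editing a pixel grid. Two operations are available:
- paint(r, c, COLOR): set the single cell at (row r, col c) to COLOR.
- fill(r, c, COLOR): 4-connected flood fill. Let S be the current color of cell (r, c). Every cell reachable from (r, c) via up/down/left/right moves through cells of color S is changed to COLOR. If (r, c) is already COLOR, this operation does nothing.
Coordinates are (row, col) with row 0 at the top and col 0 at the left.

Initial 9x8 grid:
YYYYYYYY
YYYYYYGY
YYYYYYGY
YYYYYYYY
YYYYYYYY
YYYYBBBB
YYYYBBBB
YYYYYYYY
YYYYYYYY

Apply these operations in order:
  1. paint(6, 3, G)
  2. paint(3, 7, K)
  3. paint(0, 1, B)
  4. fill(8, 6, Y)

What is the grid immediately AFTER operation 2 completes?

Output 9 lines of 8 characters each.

Answer: YYYYYYYY
YYYYYYGY
YYYYYYGY
YYYYYYYK
YYYYYYYY
YYYYBBBB
YYYGBBBB
YYYYYYYY
YYYYYYYY

Derivation:
After op 1 paint(6,3,G):
YYYYYYYY
YYYYYYGY
YYYYYYGY
YYYYYYYY
YYYYYYYY
YYYYBBBB
YYYGBBBB
YYYYYYYY
YYYYYYYY
After op 2 paint(3,7,K):
YYYYYYYY
YYYYYYGY
YYYYYYGY
YYYYYYYK
YYYYYYYY
YYYYBBBB
YYYGBBBB
YYYYYYYY
YYYYYYYY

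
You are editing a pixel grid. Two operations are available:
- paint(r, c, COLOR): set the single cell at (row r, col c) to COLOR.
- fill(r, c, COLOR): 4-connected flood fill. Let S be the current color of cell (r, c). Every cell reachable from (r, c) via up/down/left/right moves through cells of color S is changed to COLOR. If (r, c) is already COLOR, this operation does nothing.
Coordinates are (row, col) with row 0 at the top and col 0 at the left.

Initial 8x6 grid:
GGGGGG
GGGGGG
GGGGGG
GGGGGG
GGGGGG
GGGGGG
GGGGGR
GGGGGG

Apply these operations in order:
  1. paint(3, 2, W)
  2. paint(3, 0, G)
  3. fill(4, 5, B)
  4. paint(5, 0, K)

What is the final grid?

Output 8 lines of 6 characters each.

After op 1 paint(3,2,W):
GGGGGG
GGGGGG
GGGGGG
GGWGGG
GGGGGG
GGGGGG
GGGGGR
GGGGGG
After op 2 paint(3,0,G):
GGGGGG
GGGGGG
GGGGGG
GGWGGG
GGGGGG
GGGGGG
GGGGGR
GGGGGG
After op 3 fill(4,5,B) [46 cells changed]:
BBBBBB
BBBBBB
BBBBBB
BBWBBB
BBBBBB
BBBBBB
BBBBBR
BBBBBB
After op 4 paint(5,0,K):
BBBBBB
BBBBBB
BBBBBB
BBWBBB
BBBBBB
KBBBBB
BBBBBR
BBBBBB

Answer: BBBBBB
BBBBBB
BBBBBB
BBWBBB
BBBBBB
KBBBBB
BBBBBR
BBBBBB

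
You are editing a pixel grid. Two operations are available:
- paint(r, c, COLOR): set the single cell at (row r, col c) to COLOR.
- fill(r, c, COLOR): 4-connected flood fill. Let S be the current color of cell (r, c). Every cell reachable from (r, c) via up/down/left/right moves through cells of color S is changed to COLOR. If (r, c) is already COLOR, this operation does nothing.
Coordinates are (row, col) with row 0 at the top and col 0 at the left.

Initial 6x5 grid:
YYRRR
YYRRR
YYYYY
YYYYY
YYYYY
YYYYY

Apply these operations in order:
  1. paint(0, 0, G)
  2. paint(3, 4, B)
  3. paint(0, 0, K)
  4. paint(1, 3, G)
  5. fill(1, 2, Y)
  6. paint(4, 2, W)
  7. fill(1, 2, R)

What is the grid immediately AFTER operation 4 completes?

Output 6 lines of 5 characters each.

Answer: KYRRR
YYRGR
YYYYY
YYYYB
YYYYY
YYYYY

Derivation:
After op 1 paint(0,0,G):
GYRRR
YYRRR
YYYYY
YYYYY
YYYYY
YYYYY
After op 2 paint(3,4,B):
GYRRR
YYRRR
YYYYY
YYYYB
YYYYY
YYYYY
After op 3 paint(0,0,K):
KYRRR
YYRRR
YYYYY
YYYYB
YYYYY
YYYYY
After op 4 paint(1,3,G):
KYRRR
YYRGR
YYYYY
YYYYB
YYYYY
YYYYY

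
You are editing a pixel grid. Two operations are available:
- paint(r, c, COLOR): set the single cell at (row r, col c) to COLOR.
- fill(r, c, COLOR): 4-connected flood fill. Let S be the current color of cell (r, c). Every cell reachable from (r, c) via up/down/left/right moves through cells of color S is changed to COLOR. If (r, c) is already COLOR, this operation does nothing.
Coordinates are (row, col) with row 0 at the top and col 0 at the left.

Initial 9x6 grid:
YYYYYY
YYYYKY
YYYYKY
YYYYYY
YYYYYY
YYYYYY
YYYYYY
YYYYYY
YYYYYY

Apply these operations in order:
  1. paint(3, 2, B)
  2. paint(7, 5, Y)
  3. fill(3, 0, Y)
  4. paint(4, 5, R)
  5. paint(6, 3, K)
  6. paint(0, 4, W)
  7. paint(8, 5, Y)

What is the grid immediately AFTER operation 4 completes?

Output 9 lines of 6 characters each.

After op 1 paint(3,2,B):
YYYYYY
YYYYKY
YYYYKY
YYBYYY
YYYYYY
YYYYYY
YYYYYY
YYYYYY
YYYYYY
After op 2 paint(7,5,Y):
YYYYYY
YYYYKY
YYYYKY
YYBYYY
YYYYYY
YYYYYY
YYYYYY
YYYYYY
YYYYYY
After op 3 fill(3,0,Y) [0 cells changed]:
YYYYYY
YYYYKY
YYYYKY
YYBYYY
YYYYYY
YYYYYY
YYYYYY
YYYYYY
YYYYYY
After op 4 paint(4,5,R):
YYYYYY
YYYYKY
YYYYKY
YYBYYY
YYYYYR
YYYYYY
YYYYYY
YYYYYY
YYYYYY

Answer: YYYYYY
YYYYKY
YYYYKY
YYBYYY
YYYYYR
YYYYYY
YYYYYY
YYYYYY
YYYYYY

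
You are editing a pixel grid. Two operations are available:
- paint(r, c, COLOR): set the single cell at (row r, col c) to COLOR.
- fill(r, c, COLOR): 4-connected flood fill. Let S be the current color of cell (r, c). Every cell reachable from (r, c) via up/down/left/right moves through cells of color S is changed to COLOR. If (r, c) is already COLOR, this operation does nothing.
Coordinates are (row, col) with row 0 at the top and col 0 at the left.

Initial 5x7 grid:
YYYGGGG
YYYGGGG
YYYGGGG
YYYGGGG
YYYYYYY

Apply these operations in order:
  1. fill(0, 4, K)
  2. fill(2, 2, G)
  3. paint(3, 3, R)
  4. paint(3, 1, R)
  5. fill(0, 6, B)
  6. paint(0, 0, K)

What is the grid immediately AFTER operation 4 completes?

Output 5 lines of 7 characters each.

Answer: GGGKKKK
GGGKKKK
GGGKKKK
GRGRKKK
GGGGGGG

Derivation:
After op 1 fill(0,4,K) [16 cells changed]:
YYYKKKK
YYYKKKK
YYYKKKK
YYYKKKK
YYYYYYY
After op 2 fill(2,2,G) [19 cells changed]:
GGGKKKK
GGGKKKK
GGGKKKK
GGGKKKK
GGGGGGG
After op 3 paint(3,3,R):
GGGKKKK
GGGKKKK
GGGKKKK
GGGRKKK
GGGGGGG
After op 4 paint(3,1,R):
GGGKKKK
GGGKKKK
GGGKKKK
GRGRKKK
GGGGGGG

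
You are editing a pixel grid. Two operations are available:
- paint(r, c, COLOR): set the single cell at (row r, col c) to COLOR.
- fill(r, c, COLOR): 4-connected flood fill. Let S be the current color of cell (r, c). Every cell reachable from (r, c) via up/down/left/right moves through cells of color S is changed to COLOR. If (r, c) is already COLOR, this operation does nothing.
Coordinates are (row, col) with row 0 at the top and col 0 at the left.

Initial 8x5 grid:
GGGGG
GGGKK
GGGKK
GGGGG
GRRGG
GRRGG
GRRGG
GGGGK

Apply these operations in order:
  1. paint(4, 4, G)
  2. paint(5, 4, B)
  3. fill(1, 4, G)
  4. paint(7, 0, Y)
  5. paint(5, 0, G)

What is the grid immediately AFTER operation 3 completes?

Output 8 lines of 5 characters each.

After op 1 paint(4,4,G):
GGGGG
GGGKK
GGGKK
GGGGG
GRRGG
GRRGG
GRRGG
GGGGK
After op 2 paint(5,4,B):
GGGGG
GGGKK
GGGKK
GGGGG
GRRGG
GRRGB
GRRGG
GGGGK
After op 3 fill(1,4,G) [4 cells changed]:
GGGGG
GGGGG
GGGGG
GGGGG
GRRGG
GRRGB
GRRGG
GGGGK

Answer: GGGGG
GGGGG
GGGGG
GGGGG
GRRGG
GRRGB
GRRGG
GGGGK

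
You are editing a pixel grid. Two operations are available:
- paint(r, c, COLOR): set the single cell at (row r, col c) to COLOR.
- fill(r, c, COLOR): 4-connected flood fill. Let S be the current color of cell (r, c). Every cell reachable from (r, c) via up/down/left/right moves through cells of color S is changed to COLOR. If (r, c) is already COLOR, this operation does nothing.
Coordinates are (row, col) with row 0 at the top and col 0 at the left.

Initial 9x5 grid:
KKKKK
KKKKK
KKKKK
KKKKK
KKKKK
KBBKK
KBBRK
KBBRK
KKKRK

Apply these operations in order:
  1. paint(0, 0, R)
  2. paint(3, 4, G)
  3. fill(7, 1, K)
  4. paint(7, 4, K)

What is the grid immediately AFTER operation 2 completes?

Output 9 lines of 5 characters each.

Answer: RKKKK
KKKKK
KKKKK
KKKKG
KKKKK
KBBKK
KBBRK
KBBRK
KKKRK

Derivation:
After op 1 paint(0,0,R):
RKKKK
KKKKK
KKKKK
KKKKK
KKKKK
KBBKK
KBBRK
KBBRK
KKKRK
After op 2 paint(3,4,G):
RKKKK
KKKKK
KKKKK
KKKKG
KKKKK
KBBKK
KBBRK
KBBRK
KKKRK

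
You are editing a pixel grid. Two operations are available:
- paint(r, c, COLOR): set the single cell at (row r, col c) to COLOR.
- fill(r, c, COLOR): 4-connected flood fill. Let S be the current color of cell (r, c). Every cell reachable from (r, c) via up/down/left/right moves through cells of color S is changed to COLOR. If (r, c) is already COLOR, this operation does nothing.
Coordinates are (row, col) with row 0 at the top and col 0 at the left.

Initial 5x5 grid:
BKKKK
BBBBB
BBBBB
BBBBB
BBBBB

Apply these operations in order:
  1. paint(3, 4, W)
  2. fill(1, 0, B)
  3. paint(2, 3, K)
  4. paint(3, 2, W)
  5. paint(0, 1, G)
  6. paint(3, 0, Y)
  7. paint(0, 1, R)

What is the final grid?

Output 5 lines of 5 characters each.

After op 1 paint(3,4,W):
BKKKK
BBBBB
BBBBB
BBBBW
BBBBB
After op 2 fill(1,0,B) [0 cells changed]:
BKKKK
BBBBB
BBBBB
BBBBW
BBBBB
After op 3 paint(2,3,K):
BKKKK
BBBBB
BBBKB
BBBBW
BBBBB
After op 4 paint(3,2,W):
BKKKK
BBBBB
BBBKB
BBWBW
BBBBB
After op 5 paint(0,1,G):
BGKKK
BBBBB
BBBKB
BBWBW
BBBBB
After op 6 paint(3,0,Y):
BGKKK
BBBBB
BBBKB
YBWBW
BBBBB
After op 7 paint(0,1,R):
BRKKK
BBBBB
BBBKB
YBWBW
BBBBB

Answer: BRKKK
BBBBB
BBBKB
YBWBW
BBBBB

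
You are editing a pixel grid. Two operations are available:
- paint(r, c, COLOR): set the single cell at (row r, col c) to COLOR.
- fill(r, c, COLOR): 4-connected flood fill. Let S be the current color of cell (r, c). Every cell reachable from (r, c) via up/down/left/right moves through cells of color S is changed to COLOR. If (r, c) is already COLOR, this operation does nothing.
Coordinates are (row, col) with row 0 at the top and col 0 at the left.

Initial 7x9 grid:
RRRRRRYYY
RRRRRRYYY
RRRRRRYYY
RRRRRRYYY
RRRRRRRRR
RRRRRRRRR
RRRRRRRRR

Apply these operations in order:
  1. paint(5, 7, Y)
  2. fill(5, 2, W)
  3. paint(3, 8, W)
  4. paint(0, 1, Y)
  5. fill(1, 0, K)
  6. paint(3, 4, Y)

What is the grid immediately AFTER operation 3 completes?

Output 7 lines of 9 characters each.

Answer: WWWWWWYYY
WWWWWWYYY
WWWWWWYYY
WWWWWWYYW
WWWWWWWWW
WWWWWWWYW
WWWWWWWWW

Derivation:
After op 1 paint(5,7,Y):
RRRRRRYYY
RRRRRRYYY
RRRRRRYYY
RRRRRRYYY
RRRRRRRRR
RRRRRRRYR
RRRRRRRRR
After op 2 fill(5,2,W) [50 cells changed]:
WWWWWWYYY
WWWWWWYYY
WWWWWWYYY
WWWWWWYYY
WWWWWWWWW
WWWWWWWYW
WWWWWWWWW
After op 3 paint(3,8,W):
WWWWWWYYY
WWWWWWYYY
WWWWWWYYY
WWWWWWYYW
WWWWWWWWW
WWWWWWWYW
WWWWWWWWW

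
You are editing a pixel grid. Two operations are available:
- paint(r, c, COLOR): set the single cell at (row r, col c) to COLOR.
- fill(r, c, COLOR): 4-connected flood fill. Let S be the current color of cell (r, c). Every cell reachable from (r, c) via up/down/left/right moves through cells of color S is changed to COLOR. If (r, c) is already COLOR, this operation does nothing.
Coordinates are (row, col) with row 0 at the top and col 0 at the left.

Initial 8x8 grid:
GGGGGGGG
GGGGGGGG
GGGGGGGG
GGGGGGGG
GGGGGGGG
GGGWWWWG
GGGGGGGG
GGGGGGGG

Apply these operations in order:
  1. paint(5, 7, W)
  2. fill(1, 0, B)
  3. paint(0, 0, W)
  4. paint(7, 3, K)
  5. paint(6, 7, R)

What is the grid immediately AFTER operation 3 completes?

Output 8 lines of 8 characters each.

Answer: WBBBBBBB
BBBBBBBB
BBBBBBBB
BBBBBBBB
BBBBBBBB
BBBWWWWW
BBBBBBBB
BBBBBBBB

Derivation:
After op 1 paint(5,7,W):
GGGGGGGG
GGGGGGGG
GGGGGGGG
GGGGGGGG
GGGGGGGG
GGGWWWWW
GGGGGGGG
GGGGGGGG
After op 2 fill(1,0,B) [59 cells changed]:
BBBBBBBB
BBBBBBBB
BBBBBBBB
BBBBBBBB
BBBBBBBB
BBBWWWWW
BBBBBBBB
BBBBBBBB
After op 3 paint(0,0,W):
WBBBBBBB
BBBBBBBB
BBBBBBBB
BBBBBBBB
BBBBBBBB
BBBWWWWW
BBBBBBBB
BBBBBBBB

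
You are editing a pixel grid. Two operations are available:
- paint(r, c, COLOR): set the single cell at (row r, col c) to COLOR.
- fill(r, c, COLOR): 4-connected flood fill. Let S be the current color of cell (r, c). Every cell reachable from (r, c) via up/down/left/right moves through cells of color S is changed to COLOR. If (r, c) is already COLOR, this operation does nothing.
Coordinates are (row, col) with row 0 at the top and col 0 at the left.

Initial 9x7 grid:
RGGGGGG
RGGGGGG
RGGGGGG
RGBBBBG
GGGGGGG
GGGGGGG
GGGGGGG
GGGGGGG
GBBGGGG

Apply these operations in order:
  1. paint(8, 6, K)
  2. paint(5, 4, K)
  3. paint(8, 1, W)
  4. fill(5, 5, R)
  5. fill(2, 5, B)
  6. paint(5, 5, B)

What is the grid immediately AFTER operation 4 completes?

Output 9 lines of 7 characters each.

After op 1 paint(8,6,K):
RGGGGGG
RGGGGGG
RGGGGGG
RGBBBBG
GGGGGGG
GGGGGGG
GGGGGGG
GGGGGGG
GBBGGGK
After op 2 paint(5,4,K):
RGGGGGG
RGGGGGG
RGGGGGG
RGBBBBG
GGGGGGG
GGGGKGG
GGGGGGG
GGGGGGG
GBBGGGK
After op 3 paint(8,1,W):
RGGGGGG
RGGGGGG
RGGGGGG
RGBBBBG
GGGGGGG
GGGGKGG
GGGGGGG
GGGGGGG
GWBGGGK
After op 4 fill(5,5,R) [51 cells changed]:
RRRRRRR
RRRRRRR
RRRRRRR
RRBBBBR
RRRRRRR
RRRRKRR
RRRRRRR
RRRRRRR
RWBRRRK

Answer: RRRRRRR
RRRRRRR
RRRRRRR
RRBBBBR
RRRRRRR
RRRRKRR
RRRRRRR
RRRRRRR
RWBRRRK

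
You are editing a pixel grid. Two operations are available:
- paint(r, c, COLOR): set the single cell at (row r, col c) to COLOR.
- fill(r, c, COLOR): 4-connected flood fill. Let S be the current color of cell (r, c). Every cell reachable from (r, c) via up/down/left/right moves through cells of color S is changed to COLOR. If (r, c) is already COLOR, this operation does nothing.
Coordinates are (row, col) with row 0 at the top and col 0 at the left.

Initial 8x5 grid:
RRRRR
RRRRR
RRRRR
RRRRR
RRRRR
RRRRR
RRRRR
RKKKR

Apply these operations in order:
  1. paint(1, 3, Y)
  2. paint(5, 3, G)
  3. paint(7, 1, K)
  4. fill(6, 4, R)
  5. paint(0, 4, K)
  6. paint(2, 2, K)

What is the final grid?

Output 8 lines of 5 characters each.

Answer: RRRRK
RRRYR
RRKRR
RRRRR
RRRRR
RRRGR
RRRRR
RKKKR

Derivation:
After op 1 paint(1,3,Y):
RRRRR
RRRYR
RRRRR
RRRRR
RRRRR
RRRRR
RRRRR
RKKKR
After op 2 paint(5,3,G):
RRRRR
RRRYR
RRRRR
RRRRR
RRRRR
RRRGR
RRRRR
RKKKR
After op 3 paint(7,1,K):
RRRRR
RRRYR
RRRRR
RRRRR
RRRRR
RRRGR
RRRRR
RKKKR
After op 4 fill(6,4,R) [0 cells changed]:
RRRRR
RRRYR
RRRRR
RRRRR
RRRRR
RRRGR
RRRRR
RKKKR
After op 5 paint(0,4,K):
RRRRK
RRRYR
RRRRR
RRRRR
RRRRR
RRRGR
RRRRR
RKKKR
After op 6 paint(2,2,K):
RRRRK
RRRYR
RRKRR
RRRRR
RRRRR
RRRGR
RRRRR
RKKKR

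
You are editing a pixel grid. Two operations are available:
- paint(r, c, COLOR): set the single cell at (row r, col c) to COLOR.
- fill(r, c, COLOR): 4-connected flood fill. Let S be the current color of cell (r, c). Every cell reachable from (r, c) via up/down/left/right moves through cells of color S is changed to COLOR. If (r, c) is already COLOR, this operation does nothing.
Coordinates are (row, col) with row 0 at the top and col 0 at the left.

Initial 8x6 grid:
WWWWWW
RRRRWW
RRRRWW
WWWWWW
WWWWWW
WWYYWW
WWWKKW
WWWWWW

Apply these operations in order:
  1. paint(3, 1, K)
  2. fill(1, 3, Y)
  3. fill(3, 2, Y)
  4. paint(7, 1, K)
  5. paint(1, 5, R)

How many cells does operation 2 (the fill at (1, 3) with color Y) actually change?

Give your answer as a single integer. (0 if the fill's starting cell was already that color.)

After op 1 paint(3,1,K):
WWWWWW
RRRRWW
RRRRWW
WKWWWW
WWWWWW
WWYYWW
WWWKKW
WWWWWW
After op 2 fill(1,3,Y) [8 cells changed]:
WWWWWW
YYYYWW
YYYYWW
WKWWWW
WWWWWW
WWYYWW
WWWKKW
WWWWWW

Answer: 8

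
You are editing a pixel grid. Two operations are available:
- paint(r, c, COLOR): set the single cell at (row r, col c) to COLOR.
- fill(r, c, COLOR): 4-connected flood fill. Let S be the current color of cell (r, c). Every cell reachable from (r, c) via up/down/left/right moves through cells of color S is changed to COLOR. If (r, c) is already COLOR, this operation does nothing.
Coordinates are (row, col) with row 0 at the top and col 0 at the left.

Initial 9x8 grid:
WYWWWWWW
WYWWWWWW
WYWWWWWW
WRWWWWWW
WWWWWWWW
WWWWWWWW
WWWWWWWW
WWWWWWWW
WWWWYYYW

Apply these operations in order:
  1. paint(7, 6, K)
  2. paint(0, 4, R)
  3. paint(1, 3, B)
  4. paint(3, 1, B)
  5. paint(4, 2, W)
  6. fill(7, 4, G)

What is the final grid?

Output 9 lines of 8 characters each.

Answer: GYGGRGGG
GYGBGGGG
GYGGGGGG
GBGGGGGG
GGGGGGGG
GGGGGGGG
GGGGGGGG
GGGGGGKG
GGGGYYYG

Derivation:
After op 1 paint(7,6,K):
WYWWWWWW
WYWWWWWW
WYWWWWWW
WRWWWWWW
WWWWWWWW
WWWWWWWW
WWWWWWWW
WWWWWWKW
WWWWYYYW
After op 2 paint(0,4,R):
WYWWRWWW
WYWWWWWW
WYWWWWWW
WRWWWWWW
WWWWWWWW
WWWWWWWW
WWWWWWWW
WWWWWWKW
WWWWYYYW
After op 3 paint(1,3,B):
WYWWRWWW
WYWBWWWW
WYWWWWWW
WRWWWWWW
WWWWWWWW
WWWWWWWW
WWWWWWWW
WWWWWWKW
WWWWYYYW
After op 4 paint(3,1,B):
WYWWRWWW
WYWBWWWW
WYWWWWWW
WBWWWWWW
WWWWWWWW
WWWWWWWW
WWWWWWWW
WWWWWWKW
WWWWYYYW
After op 5 paint(4,2,W):
WYWWRWWW
WYWBWWWW
WYWWWWWW
WBWWWWWW
WWWWWWWW
WWWWWWWW
WWWWWWWW
WWWWWWKW
WWWWYYYW
After op 6 fill(7,4,G) [62 cells changed]:
GYGGRGGG
GYGBGGGG
GYGGGGGG
GBGGGGGG
GGGGGGGG
GGGGGGGG
GGGGGGGG
GGGGGGKG
GGGGYYYG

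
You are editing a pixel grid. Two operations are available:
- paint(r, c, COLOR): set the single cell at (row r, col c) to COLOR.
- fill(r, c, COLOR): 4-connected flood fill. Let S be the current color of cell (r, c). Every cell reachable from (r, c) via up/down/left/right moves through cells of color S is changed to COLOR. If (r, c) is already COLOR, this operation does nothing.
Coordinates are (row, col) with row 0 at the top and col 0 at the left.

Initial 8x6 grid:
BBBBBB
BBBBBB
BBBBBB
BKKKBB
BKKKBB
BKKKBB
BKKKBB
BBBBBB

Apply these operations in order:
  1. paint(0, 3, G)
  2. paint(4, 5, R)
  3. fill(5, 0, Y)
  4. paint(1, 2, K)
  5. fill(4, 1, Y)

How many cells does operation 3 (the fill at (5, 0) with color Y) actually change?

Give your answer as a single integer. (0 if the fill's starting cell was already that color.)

Answer: 34

Derivation:
After op 1 paint(0,3,G):
BBBGBB
BBBBBB
BBBBBB
BKKKBB
BKKKBB
BKKKBB
BKKKBB
BBBBBB
After op 2 paint(4,5,R):
BBBGBB
BBBBBB
BBBBBB
BKKKBB
BKKKBR
BKKKBB
BKKKBB
BBBBBB
After op 3 fill(5,0,Y) [34 cells changed]:
YYYGYY
YYYYYY
YYYYYY
YKKKYY
YKKKYR
YKKKYY
YKKKYY
YYYYYY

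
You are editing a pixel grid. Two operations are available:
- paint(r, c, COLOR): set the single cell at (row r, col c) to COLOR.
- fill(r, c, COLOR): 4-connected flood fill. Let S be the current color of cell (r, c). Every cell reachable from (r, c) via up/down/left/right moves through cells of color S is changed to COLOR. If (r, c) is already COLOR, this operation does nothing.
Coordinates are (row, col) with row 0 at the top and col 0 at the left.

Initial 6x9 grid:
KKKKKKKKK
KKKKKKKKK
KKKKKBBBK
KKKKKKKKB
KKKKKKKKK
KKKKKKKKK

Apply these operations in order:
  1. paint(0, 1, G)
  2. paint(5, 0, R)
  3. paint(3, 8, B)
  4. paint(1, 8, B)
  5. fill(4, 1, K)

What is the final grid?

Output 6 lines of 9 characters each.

After op 1 paint(0,1,G):
KGKKKKKKK
KKKKKKKKK
KKKKKBBBK
KKKKKKKKB
KKKKKKKKK
KKKKKKKKK
After op 2 paint(5,0,R):
KGKKKKKKK
KKKKKKKKK
KKKKKBBBK
KKKKKKKKB
KKKKKKKKK
RKKKKKKKK
After op 3 paint(3,8,B):
KGKKKKKKK
KKKKKKKKK
KKKKKBBBK
KKKKKKKKB
KKKKKKKKK
RKKKKKKKK
After op 4 paint(1,8,B):
KGKKKKKKK
KKKKKKKKB
KKKKKBBBK
KKKKKKKKB
KKKKKKKKK
RKKKKKKKK
After op 5 fill(4,1,K) [0 cells changed]:
KGKKKKKKK
KKKKKKKKB
KKKKKBBBK
KKKKKKKKB
KKKKKKKKK
RKKKKKKKK

Answer: KGKKKKKKK
KKKKKKKKB
KKKKKBBBK
KKKKKKKKB
KKKKKKKKK
RKKKKKKKK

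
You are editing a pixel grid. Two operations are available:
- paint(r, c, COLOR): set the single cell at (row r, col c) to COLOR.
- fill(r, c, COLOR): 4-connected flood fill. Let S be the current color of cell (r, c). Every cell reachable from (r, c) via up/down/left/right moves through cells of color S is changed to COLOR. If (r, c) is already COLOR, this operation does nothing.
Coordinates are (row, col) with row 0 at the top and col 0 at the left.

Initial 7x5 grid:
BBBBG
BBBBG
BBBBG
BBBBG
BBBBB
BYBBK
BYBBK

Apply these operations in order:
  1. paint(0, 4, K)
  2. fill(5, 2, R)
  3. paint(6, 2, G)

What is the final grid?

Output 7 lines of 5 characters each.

Answer: RRRRK
RRRRG
RRRRG
RRRRG
RRRRR
RYRRK
RYGRK

Derivation:
After op 1 paint(0,4,K):
BBBBK
BBBBG
BBBBG
BBBBG
BBBBB
BYBBK
BYBBK
After op 2 fill(5,2,R) [27 cells changed]:
RRRRK
RRRRG
RRRRG
RRRRG
RRRRR
RYRRK
RYRRK
After op 3 paint(6,2,G):
RRRRK
RRRRG
RRRRG
RRRRG
RRRRR
RYRRK
RYGRK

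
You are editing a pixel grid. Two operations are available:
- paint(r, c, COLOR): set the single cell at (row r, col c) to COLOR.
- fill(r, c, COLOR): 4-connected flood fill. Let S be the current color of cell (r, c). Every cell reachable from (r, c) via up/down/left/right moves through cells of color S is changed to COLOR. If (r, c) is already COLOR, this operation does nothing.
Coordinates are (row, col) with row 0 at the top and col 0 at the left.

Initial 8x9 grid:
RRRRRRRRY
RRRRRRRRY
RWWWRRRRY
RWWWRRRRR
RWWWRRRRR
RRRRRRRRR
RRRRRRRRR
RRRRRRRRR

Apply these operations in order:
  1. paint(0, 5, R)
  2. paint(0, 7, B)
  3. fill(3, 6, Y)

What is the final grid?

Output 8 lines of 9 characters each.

After op 1 paint(0,5,R):
RRRRRRRRY
RRRRRRRRY
RWWWRRRRY
RWWWRRRRR
RWWWRRRRR
RRRRRRRRR
RRRRRRRRR
RRRRRRRRR
After op 2 paint(0,7,B):
RRRRRRRBY
RRRRRRRRY
RWWWRRRRY
RWWWRRRRR
RWWWRRRRR
RRRRRRRRR
RRRRRRRRR
RRRRRRRRR
After op 3 fill(3,6,Y) [59 cells changed]:
YYYYYYYBY
YYYYYYYYY
YWWWYYYYY
YWWWYYYYY
YWWWYYYYY
YYYYYYYYY
YYYYYYYYY
YYYYYYYYY

Answer: YYYYYYYBY
YYYYYYYYY
YWWWYYYYY
YWWWYYYYY
YWWWYYYYY
YYYYYYYYY
YYYYYYYYY
YYYYYYYYY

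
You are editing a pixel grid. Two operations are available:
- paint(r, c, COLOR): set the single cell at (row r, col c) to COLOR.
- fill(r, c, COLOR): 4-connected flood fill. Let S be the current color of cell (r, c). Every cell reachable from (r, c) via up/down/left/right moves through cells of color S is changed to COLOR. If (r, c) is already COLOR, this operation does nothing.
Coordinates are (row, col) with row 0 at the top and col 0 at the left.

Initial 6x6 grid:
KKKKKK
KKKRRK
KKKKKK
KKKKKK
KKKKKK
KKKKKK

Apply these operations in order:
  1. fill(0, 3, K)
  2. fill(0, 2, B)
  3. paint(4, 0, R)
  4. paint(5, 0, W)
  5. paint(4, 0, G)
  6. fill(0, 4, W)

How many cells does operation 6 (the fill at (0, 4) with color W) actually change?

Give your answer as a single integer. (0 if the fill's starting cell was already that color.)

After op 1 fill(0,3,K) [0 cells changed]:
KKKKKK
KKKRRK
KKKKKK
KKKKKK
KKKKKK
KKKKKK
After op 2 fill(0,2,B) [34 cells changed]:
BBBBBB
BBBRRB
BBBBBB
BBBBBB
BBBBBB
BBBBBB
After op 3 paint(4,0,R):
BBBBBB
BBBRRB
BBBBBB
BBBBBB
RBBBBB
BBBBBB
After op 4 paint(5,0,W):
BBBBBB
BBBRRB
BBBBBB
BBBBBB
RBBBBB
WBBBBB
After op 5 paint(4,0,G):
BBBBBB
BBBRRB
BBBBBB
BBBBBB
GBBBBB
WBBBBB
After op 6 fill(0,4,W) [32 cells changed]:
WWWWWW
WWWRRW
WWWWWW
WWWWWW
GWWWWW
WWWWWW

Answer: 32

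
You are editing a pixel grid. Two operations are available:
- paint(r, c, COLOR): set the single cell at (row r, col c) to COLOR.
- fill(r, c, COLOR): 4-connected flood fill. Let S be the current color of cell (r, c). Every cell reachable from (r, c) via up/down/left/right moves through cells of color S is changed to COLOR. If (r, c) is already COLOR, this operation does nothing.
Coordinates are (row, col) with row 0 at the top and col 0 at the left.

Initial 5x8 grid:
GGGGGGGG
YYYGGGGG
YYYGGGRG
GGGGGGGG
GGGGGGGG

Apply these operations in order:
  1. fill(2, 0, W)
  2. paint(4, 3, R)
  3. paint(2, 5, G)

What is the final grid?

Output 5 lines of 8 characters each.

Answer: GGGGGGGG
WWWGGGGG
WWWGGGRG
GGGGGGGG
GGGRGGGG

Derivation:
After op 1 fill(2,0,W) [6 cells changed]:
GGGGGGGG
WWWGGGGG
WWWGGGRG
GGGGGGGG
GGGGGGGG
After op 2 paint(4,3,R):
GGGGGGGG
WWWGGGGG
WWWGGGRG
GGGGGGGG
GGGRGGGG
After op 3 paint(2,5,G):
GGGGGGGG
WWWGGGGG
WWWGGGRG
GGGGGGGG
GGGRGGGG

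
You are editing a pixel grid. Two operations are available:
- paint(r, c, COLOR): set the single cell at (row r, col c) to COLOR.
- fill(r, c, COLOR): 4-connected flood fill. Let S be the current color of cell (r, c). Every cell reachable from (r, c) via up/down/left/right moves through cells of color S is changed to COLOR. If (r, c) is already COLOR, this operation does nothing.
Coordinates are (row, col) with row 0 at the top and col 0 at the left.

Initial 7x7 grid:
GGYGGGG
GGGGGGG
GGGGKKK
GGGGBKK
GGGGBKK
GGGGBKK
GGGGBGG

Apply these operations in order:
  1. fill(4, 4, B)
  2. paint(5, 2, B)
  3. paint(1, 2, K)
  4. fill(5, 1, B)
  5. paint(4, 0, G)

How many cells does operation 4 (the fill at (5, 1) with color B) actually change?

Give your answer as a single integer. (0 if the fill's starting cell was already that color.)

After op 1 fill(4,4,B) [0 cells changed]:
GGYGGGG
GGGGGGG
GGGGKKK
GGGGBKK
GGGGBKK
GGGGBKK
GGGGBGG
After op 2 paint(5,2,B):
GGYGGGG
GGGGGGG
GGGGKKK
GGGGBKK
GGGGBKK
GGBGBKK
GGGGBGG
After op 3 paint(1,2,K):
GGYGGGG
GGKGGGG
GGGGKKK
GGGGBKK
GGGGBKK
GGBGBKK
GGGGBGG
After op 4 fill(5,1,B) [31 cells changed]:
BBYBBBB
BBKBBBB
BBBBKKK
BBBBBKK
BBBBBKK
BBBBBKK
BBBBBGG

Answer: 31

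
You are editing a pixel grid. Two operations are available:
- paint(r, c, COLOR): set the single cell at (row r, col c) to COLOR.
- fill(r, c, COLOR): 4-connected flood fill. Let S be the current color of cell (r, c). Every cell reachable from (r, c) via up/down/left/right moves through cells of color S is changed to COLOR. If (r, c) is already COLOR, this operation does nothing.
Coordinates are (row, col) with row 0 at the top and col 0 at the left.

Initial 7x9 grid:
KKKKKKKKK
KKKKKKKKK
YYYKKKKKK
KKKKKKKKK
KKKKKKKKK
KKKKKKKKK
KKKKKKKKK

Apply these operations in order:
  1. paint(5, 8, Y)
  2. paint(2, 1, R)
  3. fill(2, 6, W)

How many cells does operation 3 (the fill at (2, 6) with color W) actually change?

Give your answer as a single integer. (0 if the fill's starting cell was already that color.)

After op 1 paint(5,8,Y):
KKKKKKKKK
KKKKKKKKK
YYYKKKKKK
KKKKKKKKK
KKKKKKKKK
KKKKKKKKY
KKKKKKKKK
After op 2 paint(2,1,R):
KKKKKKKKK
KKKKKKKKK
YRYKKKKKK
KKKKKKKKK
KKKKKKKKK
KKKKKKKKY
KKKKKKKKK
After op 3 fill(2,6,W) [59 cells changed]:
WWWWWWWWW
WWWWWWWWW
YRYWWWWWW
WWWWWWWWW
WWWWWWWWW
WWWWWWWWY
WWWWWWWWW

Answer: 59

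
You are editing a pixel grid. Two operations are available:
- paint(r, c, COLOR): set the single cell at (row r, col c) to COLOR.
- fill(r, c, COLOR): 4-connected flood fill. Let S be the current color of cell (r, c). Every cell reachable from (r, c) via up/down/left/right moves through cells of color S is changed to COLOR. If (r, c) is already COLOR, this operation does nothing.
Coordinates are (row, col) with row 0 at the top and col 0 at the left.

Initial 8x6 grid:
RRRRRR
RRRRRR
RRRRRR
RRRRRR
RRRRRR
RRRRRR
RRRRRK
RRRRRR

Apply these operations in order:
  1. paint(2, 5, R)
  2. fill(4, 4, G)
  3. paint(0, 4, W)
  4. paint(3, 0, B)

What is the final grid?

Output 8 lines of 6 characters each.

Answer: GGGGWG
GGGGGG
GGGGGG
BGGGGG
GGGGGG
GGGGGG
GGGGGK
GGGGGG

Derivation:
After op 1 paint(2,5,R):
RRRRRR
RRRRRR
RRRRRR
RRRRRR
RRRRRR
RRRRRR
RRRRRK
RRRRRR
After op 2 fill(4,4,G) [47 cells changed]:
GGGGGG
GGGGGG
GGGGGG
GGGGGG
GGGGGG
GGGGGG
GGGGGK
GGGGGG
After op 3 paint(0,4,W):
GGGGWG
GGGGGG
GGGGGG
GGGGGG
GGGGGG
GGGGGG
GGGGGK
GGGGGG
After op 4 paint(3,0,B):
GGGGWG
GGGGGG
GGGGGG
BGGGGG
GGGGGG
GGGGGG
GGGGGK
GGGGGG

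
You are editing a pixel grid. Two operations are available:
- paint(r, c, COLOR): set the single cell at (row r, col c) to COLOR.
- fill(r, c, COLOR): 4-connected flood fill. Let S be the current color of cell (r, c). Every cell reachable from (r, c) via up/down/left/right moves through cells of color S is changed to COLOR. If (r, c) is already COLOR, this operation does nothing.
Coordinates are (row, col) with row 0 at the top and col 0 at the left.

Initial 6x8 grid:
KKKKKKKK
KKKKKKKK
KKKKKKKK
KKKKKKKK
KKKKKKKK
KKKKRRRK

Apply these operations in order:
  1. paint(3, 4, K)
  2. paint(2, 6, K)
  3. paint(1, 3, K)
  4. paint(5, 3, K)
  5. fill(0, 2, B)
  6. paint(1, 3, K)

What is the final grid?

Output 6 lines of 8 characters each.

Answer: BBBBBBBB
BBBKBBBB
BBBBBBBB
BBBBBBBB
BBBBBBBB
BBBBRRRB

Derivation:
After op 1 paint(3,4,K):
KKKKKKKK
KKKKKKKK
KKKKKKKK
KKKKKKKK
KKKKKKKK
KKKKRRRK
After op 2 paint(2,6,K):
KKKKKKKK
KKKKKKKK
KKKKKKKK
KKKKKKKK
KKKKKKKK
KKKKRRRK
After op 3 paint(1,3,K):
KKKKKKKK
KKKKKKKK
KKKKKKKK
KKKKKKKK
KKKKKKKK
KKKKRRRK
After op 4 paint(5,3,K):
KKKKKKKK
KKKKKKKK
KKKKKKKK
KKKKKKKK
KKKKKKKK
KKKKRRRK
After op 5 fill(0,2,B) [45 cells changed]:
BBBBBBBB
BBBBBBBB
BBBBBBBB
BBBBBBBB
BBBBBBBB
BBBBRRRB
After op 6 paint(1,3,K):
BBBBBBBB
BBBKBBBB
BBBBBBBB
BBBBBBBB
BBBBBBBB
BBBBRRRB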